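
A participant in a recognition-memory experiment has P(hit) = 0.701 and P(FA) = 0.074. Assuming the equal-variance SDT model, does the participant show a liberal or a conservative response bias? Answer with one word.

conservative

z(H) = 0.527, z(FA) = -1.447
c = −½·(z(H) + z(FA)) = 0.460
c > 0 → conservative criterion (biased toward responding “no”).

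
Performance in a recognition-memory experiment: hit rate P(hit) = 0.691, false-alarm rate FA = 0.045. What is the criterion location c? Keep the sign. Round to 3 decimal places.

c = 0.598

z(H) = 0.4987
z(FA) = -1.6954
c = −½·[z(H) + z(FA)] = −0.5 × (0.4987 + (-1.6954)) = 0.59835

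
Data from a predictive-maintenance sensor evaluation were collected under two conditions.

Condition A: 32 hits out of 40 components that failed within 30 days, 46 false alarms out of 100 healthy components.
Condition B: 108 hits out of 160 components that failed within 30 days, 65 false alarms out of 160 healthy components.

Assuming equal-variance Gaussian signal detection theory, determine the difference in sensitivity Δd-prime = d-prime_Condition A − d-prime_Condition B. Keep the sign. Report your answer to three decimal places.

Condition A: z(0.8000) = 0.8416, z(0.4600) = -0.1004, d' = 0.9420
Condition B: z(0.6750) = 0.4538, z(0.4062) = -0.2373, d' = 0.6911
Δd' = d'_Condition A − d'_Condition B = 0.9420 − 0.6911 = 0.2509
Condition A has the higher sensitivity.

Δd-prime = 0.251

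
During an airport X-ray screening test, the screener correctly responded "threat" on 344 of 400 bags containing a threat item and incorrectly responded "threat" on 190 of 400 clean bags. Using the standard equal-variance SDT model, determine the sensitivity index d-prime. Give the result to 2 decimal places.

H = 344/400 = 0.8600
FA = 190/400 = 0.4750
z(H) = z(0.8600) = 1.080
z(FA) = z(0.4750) = -0.063
d' = z(H) − z(FA) = 1.080 − (-0.063) = 1.143

d-prime = 1.14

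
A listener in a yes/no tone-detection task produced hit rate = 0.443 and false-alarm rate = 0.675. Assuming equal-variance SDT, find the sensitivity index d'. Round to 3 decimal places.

z(H) = z(0.443) = -0.1434
z(FA) = z(0.675) = 0.4538
d' = z(H) − z(FA) = -0.1434 − 0.4538 = -0.5972

d' = -0.597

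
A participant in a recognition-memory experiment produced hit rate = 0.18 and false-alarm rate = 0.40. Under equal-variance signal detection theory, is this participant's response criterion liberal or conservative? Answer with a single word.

z(H) = -0.915, z(FA) = -0.253
c = −½·(z(H) + z(FA)) = 0.584
c > 0 → conservative criterion (biased toward responding “no”).

conservative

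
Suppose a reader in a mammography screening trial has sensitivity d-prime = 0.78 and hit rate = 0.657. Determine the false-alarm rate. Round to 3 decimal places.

z(hit rate) = z(0.657) = 0.4043
z(FA) = z(H) − d' = 0.4043 − 0.78 = -0.3757
false-alarm rate = Φ(-0.3757) = 0.3536

false-alarm rate = 0.354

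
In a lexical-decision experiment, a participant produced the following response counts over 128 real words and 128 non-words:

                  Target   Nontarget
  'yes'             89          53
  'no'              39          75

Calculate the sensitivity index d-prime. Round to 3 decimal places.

d-prime = 0.728

H = 89/128 = 0.6953
FA = 53/128 = 0.4141
Φ⁻¹(H) = Φ⁻¹(0.6953) = 0.5109
Φ⁻¹(FA) = Φ⁻¹(0.4141) = -0.2170
d' = z(H) − z(FA) = 0.5109 − (-0.2170) = 0.7279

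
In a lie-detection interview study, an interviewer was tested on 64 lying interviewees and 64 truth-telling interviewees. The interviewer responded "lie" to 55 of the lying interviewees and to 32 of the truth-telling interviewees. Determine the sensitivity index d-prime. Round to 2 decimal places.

H = 55/64 = 0.8594
FA = 32/64 = 0.5000
z(0.8594) = 1.0776, z(0.5000) = 0.0000
d' = z(H) − z(FA) = 1.0776 − 0.0000 = 1.0776

d-prime = 1.08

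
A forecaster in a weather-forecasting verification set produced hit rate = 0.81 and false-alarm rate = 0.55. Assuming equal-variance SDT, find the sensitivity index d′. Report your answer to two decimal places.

z(H) = z(0.81) = 0.8779
z(FA) = z(0.55) = 0.1257
d' = z(H) − z(FA) = 0.8779 − 0.1257 = 0.7522

d′ = 0.75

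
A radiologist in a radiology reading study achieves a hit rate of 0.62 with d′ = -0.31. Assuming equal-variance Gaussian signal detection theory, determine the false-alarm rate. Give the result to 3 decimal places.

z(hit rate) = z(0.62) = 0.3055
z(FA) = z(H) − d' = 0.3055 − (-0.31) = 0.6155
false-alarm rate = Φ(0.6155) = 0.7309

false-alarm rate = 0.731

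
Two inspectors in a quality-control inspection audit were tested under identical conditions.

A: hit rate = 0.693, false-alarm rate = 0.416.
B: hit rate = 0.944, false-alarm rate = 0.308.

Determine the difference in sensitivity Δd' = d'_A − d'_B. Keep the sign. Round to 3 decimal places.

Δd' = -1.374

A: z(0.693) = 0.5044, z(0.416) = -0.2121, d' = 0.7165
B: z(0.944) = 1.5893, z(0.308) = -0.5015, d' = 2.0908
Δd' = d'_A − d'_B = 0.7165 − 2.0908 = -1.3743
B has the higher sensitivity.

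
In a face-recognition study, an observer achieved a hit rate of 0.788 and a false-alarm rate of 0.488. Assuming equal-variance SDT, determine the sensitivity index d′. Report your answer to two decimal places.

z(H) = z(0.788) = 0.7995
z(FA) = z(0.488) = -0.0301
d' = z(H) − z(FA) = 0.7995 − (-0.0301) = 0.8296

d′ = 0.83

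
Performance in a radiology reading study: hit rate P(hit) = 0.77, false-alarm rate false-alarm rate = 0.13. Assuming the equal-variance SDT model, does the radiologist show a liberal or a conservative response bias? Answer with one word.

conservative

z(H) = 0.739, z(FA) = -1.126
c = −½·(z(H) + z(FA)) = 0.1935
c > 0 → conservative criterion (biased toward responding “no”).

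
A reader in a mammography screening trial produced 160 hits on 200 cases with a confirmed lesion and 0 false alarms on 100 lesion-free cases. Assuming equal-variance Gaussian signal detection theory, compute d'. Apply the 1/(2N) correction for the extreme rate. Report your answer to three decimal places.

d' = 3.417

The false-alarm rate is 0/100 = 0, so apply the 1/(2N) correction: FA → 1/(2·100) = 0.00500.
z(H) = z(0.80000) = 0.8416
z(FA) = z(0.00500) = -2.5758
d' = 0.8416 − (-2.5758) = 3.4174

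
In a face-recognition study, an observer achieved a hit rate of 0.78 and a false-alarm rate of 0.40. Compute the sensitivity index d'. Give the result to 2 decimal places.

d' = 1.03

z(H) = 0.772
z(FA) = -0.253
d' = z(H) − z(FA) = 0.772 − (-0.253) = 1.025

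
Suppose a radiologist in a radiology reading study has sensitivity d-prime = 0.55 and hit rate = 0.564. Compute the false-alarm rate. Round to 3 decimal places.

false-alarm rate = 0.349

z(hit rate) = z(0.564) = 0.1611
z(FA) = z(H) − d' = 0.1611 − 0.55 = -0.3889
false-alarm rate = Φ(-0.3889) = 0.3487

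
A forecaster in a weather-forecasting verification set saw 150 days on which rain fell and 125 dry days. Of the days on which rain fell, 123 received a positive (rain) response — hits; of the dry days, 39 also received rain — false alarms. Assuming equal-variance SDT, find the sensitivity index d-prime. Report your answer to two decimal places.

d-prime = 1.41

H = 123/150 = 0.8200
FA = 39/125 = 0.3120
z(0.8200) = 0.915, z(0.3120) = -0.490
d' = z(H) − z(FA) = 0.915 − (-0.490) = 1.405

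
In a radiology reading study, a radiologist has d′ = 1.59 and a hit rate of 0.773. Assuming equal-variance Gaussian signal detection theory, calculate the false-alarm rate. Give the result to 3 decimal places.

z(hit rate) = z(0.773) = 0.7488
z(FA) = z(H) − d' = 0.7488 − 1.59 = -0.8412
false-alarm rate = Φ(-0.8412) = 0.2001

false-alarm rate = 0.200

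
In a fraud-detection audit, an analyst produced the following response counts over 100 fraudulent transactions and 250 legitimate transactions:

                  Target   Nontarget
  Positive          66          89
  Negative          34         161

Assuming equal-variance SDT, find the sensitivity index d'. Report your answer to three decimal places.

d' = 0.782

H = 66/100 = 0.6600
FA = 89/250 = 0.3560
z(0.6600) = 0.4125, z(0.3560) = -0.3692
d' = z(H) − z(FA) = 0.4125 − (-0.3692) = 0.7817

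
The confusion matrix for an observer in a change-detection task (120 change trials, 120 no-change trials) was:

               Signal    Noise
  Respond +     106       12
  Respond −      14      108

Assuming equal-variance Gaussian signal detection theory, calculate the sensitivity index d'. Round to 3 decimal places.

H = 106/120 = 0.8833
FA = 12/120 = 0.1000
Φ⁻¹(H) = Φ⁻¹(0.8833) = 1.1916
Φ⁻¹(FA) = Φ⁻¹(0.1000) = -1.2816
d' = z(H) − z(FA) = 1.1916 − (-1.2816) = 2.4732

d' = 2.473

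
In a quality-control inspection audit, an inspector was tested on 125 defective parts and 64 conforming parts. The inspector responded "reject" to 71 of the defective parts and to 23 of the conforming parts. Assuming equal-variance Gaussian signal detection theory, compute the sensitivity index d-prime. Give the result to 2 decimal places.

H = 71/125 = 0.5680
FA = 23/64 = 0.3594
z(H) = z(0.5680) = 0.171
z(FA) = z(0.3594) = -0.360
d' = z(H) − z(FA) = 0.171 − (-0.360) = 0.531

d-prime = 0.53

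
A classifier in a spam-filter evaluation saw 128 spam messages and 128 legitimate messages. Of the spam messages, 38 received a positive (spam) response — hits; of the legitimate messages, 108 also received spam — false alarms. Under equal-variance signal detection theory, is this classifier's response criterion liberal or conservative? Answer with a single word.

liberal

z(H) = -0.533, z(FA) = 1.010
c = −½·(z(H) + z(FA)) = -0.2385
c < 0 → liberal criterion (biased toward responding “yes”).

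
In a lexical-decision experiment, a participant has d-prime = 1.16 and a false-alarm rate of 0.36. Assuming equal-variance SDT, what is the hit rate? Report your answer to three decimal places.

hit rate = 0.789

z(false-alarm rate) = z(0.36) = -0.3585
z(H) = z(FA) + d' = -0.3585 + 1.16 = 0.8015
hit rate = Φ(0.8015) = 0.7886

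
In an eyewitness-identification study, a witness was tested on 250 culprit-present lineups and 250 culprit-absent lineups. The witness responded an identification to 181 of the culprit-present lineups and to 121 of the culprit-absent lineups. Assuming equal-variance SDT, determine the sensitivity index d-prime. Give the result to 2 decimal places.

H = 181/250 = 0.7240
FA = 121/250 = 0.4840
Φ⁻¹(H) = Φ⁻¹(0.7240) = 0.5948
Φ⁻¹(FA) = Φ⁻¹(0.4840) = -0.0401
d' = z(H) − z(FA) = 0.5948 − (-0.0401) = 0.6349

d-prime = 0.63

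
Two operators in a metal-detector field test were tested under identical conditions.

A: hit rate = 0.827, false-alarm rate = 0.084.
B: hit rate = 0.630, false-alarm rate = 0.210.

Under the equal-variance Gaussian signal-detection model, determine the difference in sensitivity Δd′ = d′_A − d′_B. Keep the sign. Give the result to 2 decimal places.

Δd′ = 1.18

A: z(0.827) = 0.942, z(0.084) = -1.379, d' = 2.321
B: z(0.630) = 0.332, z(0.210) = -0.806, d' = 1.138
Δd' = d'_A − d'_B = 2.321 − 1.138 = 1.183
A has the higher sensitivity.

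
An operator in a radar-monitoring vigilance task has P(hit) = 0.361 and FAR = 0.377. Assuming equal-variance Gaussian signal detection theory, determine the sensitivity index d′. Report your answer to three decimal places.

d′ = -0.042

z(H) = -0.3558
z(FA) = -0.3134
d' = z(H) − z(FA) = -0.3558 − (-0.3134) = -0.0424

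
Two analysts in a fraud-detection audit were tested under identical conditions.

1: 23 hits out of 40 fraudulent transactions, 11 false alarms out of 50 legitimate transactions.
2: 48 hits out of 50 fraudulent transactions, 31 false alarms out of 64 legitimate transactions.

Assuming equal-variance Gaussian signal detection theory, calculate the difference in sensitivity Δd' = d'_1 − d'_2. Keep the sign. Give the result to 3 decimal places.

Δd' = -0.829

1: z(0.5750) = 0.1891, z(0.2200) = -0.7722, d' = 0.9613
2: z(0.9600) = 1.7507, z(0.4844) = -0.0391, d' = 1.7898
Δd' = d'_1 − d'_2 = 0.9613 − 1.7898 = -0.8285
2 has the higher sensitivity.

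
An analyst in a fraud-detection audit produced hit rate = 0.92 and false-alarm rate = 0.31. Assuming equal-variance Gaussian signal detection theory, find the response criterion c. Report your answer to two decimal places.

c = -0.45

Φ⁻¹(H) = 1.4051
Φ⁻¹(FA) = -0.4959
c = −½·[z(H) + z(FA)] = −0.5 × (1.4051 + (-0.4959)) = -0.4546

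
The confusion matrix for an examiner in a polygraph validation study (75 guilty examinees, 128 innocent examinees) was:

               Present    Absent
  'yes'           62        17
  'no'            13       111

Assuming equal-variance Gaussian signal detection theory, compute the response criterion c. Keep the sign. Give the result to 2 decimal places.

H = 62/75 = 0.8267
FA = 17/128 = 0.1328
z(H) = z(0.8267) = 0.941
z(FA) = z(0.1328) = -1.113
c = −½·[z(H) + z(FA)] = −0.5 × (0.941 + (-1.113)) = 0.086
c > 0: the examiner has a conservative response bias.

c = 0.09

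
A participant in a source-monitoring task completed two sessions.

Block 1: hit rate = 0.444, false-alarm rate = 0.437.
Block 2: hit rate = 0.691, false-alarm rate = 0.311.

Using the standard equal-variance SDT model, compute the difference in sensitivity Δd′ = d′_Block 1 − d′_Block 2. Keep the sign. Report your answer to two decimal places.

Δd′ = -0.97

Block 1: z(0.444) = -0.141, z(0.437) = -0.159, d' = 0.018
Block 2: z(0.691) = 0.499, z(0.311) = -0.493, d' = 0.992
Δd' = d'_Block 1 − d'_Block 2 = 0.018 − 0.992 = -0.974
Block 2 has the higher sensitivity.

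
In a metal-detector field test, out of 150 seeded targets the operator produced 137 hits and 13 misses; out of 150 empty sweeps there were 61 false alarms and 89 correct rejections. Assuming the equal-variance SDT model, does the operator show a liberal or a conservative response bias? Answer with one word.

z(H) = 1.362, z(FA) = -0.236
c = −½·(z(H) + z(FA)) = -0.563
c < 0 → liberal criterion (biased toward responding “yes”).

liberal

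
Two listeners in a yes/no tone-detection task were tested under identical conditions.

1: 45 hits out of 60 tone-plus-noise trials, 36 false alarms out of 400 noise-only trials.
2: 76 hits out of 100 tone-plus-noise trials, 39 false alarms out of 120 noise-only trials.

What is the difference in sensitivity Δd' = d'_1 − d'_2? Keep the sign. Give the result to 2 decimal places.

1: z(0.7500) = 0.674, z(0.0900) = -1.341, d' = 2.015
2: z(0.7600) = 0.706, z(0.3250) = -0.454, d' = 1.160
Δd' = d'_1 − d'_2 = 2.015 − 1.160 = 0.855
1 has the higher sensitivity.

Δd' = 0.86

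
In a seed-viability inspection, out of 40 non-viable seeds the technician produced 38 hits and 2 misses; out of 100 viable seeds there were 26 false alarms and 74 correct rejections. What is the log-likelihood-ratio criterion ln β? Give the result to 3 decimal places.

H = 38/40 = 0.9500
FA = 26/100 = 0.2600
z(H) = 1.6449
z(FA) = -0.6433
ln β = −½·[z(H)² − z(FA)²] = −0.5 × (2.7057 − 0.4138) = -1.14595

ln β = -1.146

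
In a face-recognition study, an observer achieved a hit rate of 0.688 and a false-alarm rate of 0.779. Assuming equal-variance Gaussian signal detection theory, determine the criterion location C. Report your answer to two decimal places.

C = -0.63

z(H) = 0.4902
z(FA) = 0.7688
c = −½·[z(H) + z(FA)] = −0.5 × (0.4902 + 0.7688) = -0.6295
c < 0: the observer has a liberal response bias.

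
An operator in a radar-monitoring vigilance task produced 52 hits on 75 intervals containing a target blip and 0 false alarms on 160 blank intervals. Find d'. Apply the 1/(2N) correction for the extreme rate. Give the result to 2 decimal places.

d' = 3.24

The false-alarm rate is 0/160 = 0, so apply the 1/(2N) correction: FA → 1/(2·160) = 0.00313.
z(H) = z(0.69333) = 0.505
z(FA) = z(0.00313) = -2.734
d' = 0.505 − (-2.734) = 3.239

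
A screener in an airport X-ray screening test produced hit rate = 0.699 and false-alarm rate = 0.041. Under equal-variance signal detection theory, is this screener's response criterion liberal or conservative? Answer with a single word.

conservative

z(H) = 0.522, z(FA) = -1.739
c = −½·(z(H) + z(FA)) = 0.6085
c > 0 → conservative criterion (biased toward responding “no”).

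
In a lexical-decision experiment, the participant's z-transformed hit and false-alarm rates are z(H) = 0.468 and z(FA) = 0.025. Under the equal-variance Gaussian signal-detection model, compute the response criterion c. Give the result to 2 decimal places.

c = −½·[z(H) + z(FA)] = −½·(0.468 + 0.025) = -0.2465

c = -0.25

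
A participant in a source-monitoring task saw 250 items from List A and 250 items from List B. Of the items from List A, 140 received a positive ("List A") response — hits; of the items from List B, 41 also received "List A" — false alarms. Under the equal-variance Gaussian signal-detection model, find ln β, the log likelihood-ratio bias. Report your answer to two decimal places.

H = 140/250 = 0.5600
FA = 41/250 = 0.1640
Φ⁻¹(H) = Φ⁻¹(0.5600) = 0.151
Φ⁻¹(FA) = Φ⁻¹(0.1640) = -0.978
ln β = −½·[z(H)² − z(FA)²] = −0.5 × (0.023 − 0.956) = 0.4665

ln β = 0.47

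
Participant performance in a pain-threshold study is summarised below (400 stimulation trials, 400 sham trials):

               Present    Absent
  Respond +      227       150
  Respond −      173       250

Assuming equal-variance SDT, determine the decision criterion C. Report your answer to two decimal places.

C = 0.07

H = 227/400 = 0.5675
FA = 150/400 = 0.3750
z(H) = z(0.5675) = 0.170
z(FA) = z(0.3750) = -0.319
c = −½·[z(H) + z(FA)] = −0.5 × (0.170 + (-0.319)) = 0.0745
c > 0: the participant has a conservative response bias.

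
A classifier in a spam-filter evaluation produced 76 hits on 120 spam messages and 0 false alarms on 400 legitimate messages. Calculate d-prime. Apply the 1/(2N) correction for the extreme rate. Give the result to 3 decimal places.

The false-alarm rate is 0/400 = 0, so apply the 1/(2N) correction: FA → 1/(2·400) = 0.00125.
z(H) = z(0.63333) = 0.3407
z(FA) = z(0.00125) = -3.0233
d' = 0.3407 − (-3.0233) = 3.3640

d-prime = 3.364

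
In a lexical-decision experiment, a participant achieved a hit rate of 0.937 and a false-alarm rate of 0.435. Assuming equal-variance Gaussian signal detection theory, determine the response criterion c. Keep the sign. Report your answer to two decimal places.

Φ⁻¹(H) = Φ⁻¹(0.937) = 1.530
Φ⁻¹(FA) = Φ⁻¹(0.435) = -0.164
c = −½·[z(H) + z(FA)] = −0.5 × (1.530 + (-0.164)) = -0.683
c < 0: the participant has a liberal response bias.

c = -0.68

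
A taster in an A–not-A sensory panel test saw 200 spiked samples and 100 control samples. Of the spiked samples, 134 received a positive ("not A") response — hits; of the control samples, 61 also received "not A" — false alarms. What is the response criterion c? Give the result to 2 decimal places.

c = -0.36

H = 134/200 = 0.6700
FA = 61/100 = 0.6100
z(H) = z(0.6700) = 0.440
z(FA) = z(0.6100) = 0.279
c = −½·[z(H) + z(FA)] = −0.5 × (0.440 + 0.279) = -0.3595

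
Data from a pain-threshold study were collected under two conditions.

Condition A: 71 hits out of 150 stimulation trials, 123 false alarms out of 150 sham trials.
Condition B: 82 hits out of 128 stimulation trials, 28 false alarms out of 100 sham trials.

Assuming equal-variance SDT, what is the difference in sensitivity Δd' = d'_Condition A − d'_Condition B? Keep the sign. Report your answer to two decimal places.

Δd' = -1.93

Condition A: z(0.4733) = -0.067, z(0.8200) = 0.915, d' = -0.982
Condition B: z(0.6406) = 0.360, z(0.2800) = -0.583, d' = 0.943
Δd' = d'_Condition A − d'_Condition B = -0.982 − 0.943 = -1.925
Condition B has the higher sensitivity.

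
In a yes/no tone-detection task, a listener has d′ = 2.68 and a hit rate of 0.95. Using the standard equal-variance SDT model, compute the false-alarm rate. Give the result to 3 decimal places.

z(hit rate) = z(0.95) = 1.6449
z(FA) = z(H) − d' = 1.6449 − 2.68 = -1.0351
false-alarm rate = Φ(-1.0351) = 0.1503

false-alarm rate = 0.150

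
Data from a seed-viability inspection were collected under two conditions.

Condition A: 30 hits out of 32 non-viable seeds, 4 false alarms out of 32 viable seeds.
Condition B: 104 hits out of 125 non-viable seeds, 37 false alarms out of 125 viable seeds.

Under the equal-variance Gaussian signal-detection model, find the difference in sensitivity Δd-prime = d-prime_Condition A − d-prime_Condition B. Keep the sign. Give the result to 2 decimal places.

Δd-prime = 1.19

Condition A: z(0.9375) = 1.534, z(0.1250) = -1.150, d' = 2.684
Condition B: z(0.8320) = 0.962, z(0.2960) = -0.536, d' = 1.498
Δd' = d'_Condition A − d'_Condition B = 2.684 − 1.498 = 1.186
Condition A has the higher sensitivity.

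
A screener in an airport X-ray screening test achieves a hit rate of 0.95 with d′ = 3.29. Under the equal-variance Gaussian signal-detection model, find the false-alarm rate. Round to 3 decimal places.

z(hit rate) = z(0.95) = 1.6449
z(FA) = z(H) − d' = 1.6449 − 3.29 = -1.6451
false-alarm rate = Φ(-1.6451) = 0.0500

false-alarm rate = 0.050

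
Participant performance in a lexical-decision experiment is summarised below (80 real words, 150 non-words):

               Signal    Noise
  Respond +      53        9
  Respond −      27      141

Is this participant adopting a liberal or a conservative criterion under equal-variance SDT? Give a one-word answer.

z(H) = 0.419, z(FA) = -1.555
c = −½·(z(H) + z(FA)) = 0.568
c > 0 → conservative criterion (biased toward responding “no”).

conservative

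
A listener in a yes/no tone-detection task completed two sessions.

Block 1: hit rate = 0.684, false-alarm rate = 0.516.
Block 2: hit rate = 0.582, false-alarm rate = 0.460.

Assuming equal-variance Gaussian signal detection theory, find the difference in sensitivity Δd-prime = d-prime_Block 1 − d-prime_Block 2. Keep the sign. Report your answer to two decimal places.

Δd-prime = 0.13

Block 1: z(0.684) = 0.479, z(0.516) = 0.040, d' = 0.439
Block 2: z(0.582) = 0.207, z(0.460) = -0.100, d' = 0.307
Δd' = d'_Block 1 − d'_Block 2 = 0.439 − 0.307 = 0.132
Block 1 has the higher sensitivity.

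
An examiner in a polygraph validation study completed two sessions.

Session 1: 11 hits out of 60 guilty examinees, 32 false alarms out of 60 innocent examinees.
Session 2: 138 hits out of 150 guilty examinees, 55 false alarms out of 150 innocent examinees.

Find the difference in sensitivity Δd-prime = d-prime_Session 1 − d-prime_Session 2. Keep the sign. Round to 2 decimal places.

Session 1: z(0.1833) = -0.903, z(0.5333) = 0.084, d' = -0.987
Session 2: z(0.9200) = 1.405, z(0.3667) = -0.341, d' = 1.746
Δd' = d'_Session 1 − d'_Session 2 = -0.987 − 1.746 = -2.733
Session 2 has the higher sensitivity.

Δd-prime = -2.73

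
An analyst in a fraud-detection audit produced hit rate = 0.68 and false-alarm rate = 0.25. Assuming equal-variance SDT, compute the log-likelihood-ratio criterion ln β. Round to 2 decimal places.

ln β = 0.12

z(H) = 0.468
z(FA) = -0.674
ln β = −½·[z(H)² − z(FA)²] = −0.5 × (0.219 − 0.454) = 0.1175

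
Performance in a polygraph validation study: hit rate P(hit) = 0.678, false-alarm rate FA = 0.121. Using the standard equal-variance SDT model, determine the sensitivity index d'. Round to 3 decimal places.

d' = 1.632

Φ⁻¹(H) = Φ⁻¹(0.678) = 0.4621
Φ⁻¹(FA) = Φ⁻¹(0.121) = -1.1700
d' = z(H) − z(FA) = 0.4621 − (-1.1700) = 1.6321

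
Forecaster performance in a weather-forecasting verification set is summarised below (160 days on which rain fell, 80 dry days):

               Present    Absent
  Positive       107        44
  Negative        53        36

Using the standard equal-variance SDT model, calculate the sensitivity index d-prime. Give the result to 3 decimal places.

d-prime = 0.311

H = 107/160 = 0.6687
FA = 44/80 = 0.5500
z(0.6687) = 0.4363, z(0.5500) = 0.1257
d' = z(H) − z(FA) = 0.4363 − 0.1257 = 0.3106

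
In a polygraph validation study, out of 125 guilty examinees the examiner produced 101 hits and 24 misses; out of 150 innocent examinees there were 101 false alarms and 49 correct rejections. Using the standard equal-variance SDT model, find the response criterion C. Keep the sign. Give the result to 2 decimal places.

C = -0.66

H = 101/125 = 0.8080
FA = 101/150 = 0.6733
Φ⁻¹(0.8080) = 0.871, Φ⁻¹(0.6733) = 0.449
c = −½·[z(H) + z(FA)] = −0.5 × (0.871 + 0.449) = -0.660
c < 0: the examiner has a liberal response bias.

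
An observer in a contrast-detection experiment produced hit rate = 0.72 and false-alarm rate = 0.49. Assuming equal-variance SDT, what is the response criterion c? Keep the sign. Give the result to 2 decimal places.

c = -0.28

z(H) = 0.583
z(FA) = -0.025
c = −½·[z(H) + z(FA)] = −0.5 × (0.583 + (-0.025)) = -0.279
c < 0: the observer has a liberal response bias.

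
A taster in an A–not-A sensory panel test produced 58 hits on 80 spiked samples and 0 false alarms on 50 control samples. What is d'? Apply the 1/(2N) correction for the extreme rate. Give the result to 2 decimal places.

The false-alarm rate is 0/50 = 0, so apply the 1/(2N) correction: FA → 1/(2·50) = 0.01000.
z(H) = z(0.72500) = 0.598
z(FA) = z(0.01000) = -2.326
d' = 0.598 − (-2.326) = 2.924

d' = 2.92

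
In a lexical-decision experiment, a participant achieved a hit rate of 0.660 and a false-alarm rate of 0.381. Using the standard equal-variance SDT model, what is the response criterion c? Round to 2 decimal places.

c = -0.05

Φ⁻¹(0.660) = 0.412, Φ⁻¹(0.381) = -0.303
c = −½·[z(H) + z(FA)] = −0.5 × (0.412 + (-0.303)) = -0.0545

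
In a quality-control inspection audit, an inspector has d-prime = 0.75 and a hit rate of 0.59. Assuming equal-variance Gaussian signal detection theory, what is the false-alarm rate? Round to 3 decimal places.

false-alarm rate = 0.301

z(hit rate) = z(0.59) = 0.2275
z(FA) = z(H) − d' = 0.2275 − 0.75 = -0.5225
false-alarm rate = Φ(-0.5225) = 0.3007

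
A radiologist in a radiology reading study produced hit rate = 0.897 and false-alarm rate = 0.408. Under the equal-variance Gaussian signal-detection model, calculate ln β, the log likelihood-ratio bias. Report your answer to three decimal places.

Φ⁻¹(H) = 1.2646
Φ⁻¹(FA) = -0.2327
ln β = −½·[z(H)² − z(FA)²] = −0.5 × (1.5992 − 0.0541) = -0.77255

ln β = -0.773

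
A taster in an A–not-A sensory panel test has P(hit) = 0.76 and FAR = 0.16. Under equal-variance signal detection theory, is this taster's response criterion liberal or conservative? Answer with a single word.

conservative

z(H) = 0.706, z(FA) = -0.994
c = −½·(z(H) + z(FA)) = 0.144
c > 0 → conservative criterion (biased toward responding “no”).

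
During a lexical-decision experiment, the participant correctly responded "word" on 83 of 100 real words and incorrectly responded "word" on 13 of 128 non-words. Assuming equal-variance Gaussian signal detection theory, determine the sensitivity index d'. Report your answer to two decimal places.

d' = 2.23

H = 83/100 = 0.8300
FA = 13/128 = 0.1016
Φ⁻¹(0.8300) = 0.954, Φ⁻¹(0.1016) = -1.272
d' = z(H) − z(FA) = 0.954 − (-1.272) = 2.226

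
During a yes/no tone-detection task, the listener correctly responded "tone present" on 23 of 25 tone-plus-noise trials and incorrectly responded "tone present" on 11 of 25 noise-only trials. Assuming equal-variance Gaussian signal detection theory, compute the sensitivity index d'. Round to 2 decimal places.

d' = 1.56

H = 23/25 = 0.9200
FA = 11/25 = 0.4400
z(H) = z(0.9200) = 1.4051
z(FA) = z(0.4400) = -0.1510
d' = z(H) − z(FA) = 1.4051 − (-0.1510) = 1.5561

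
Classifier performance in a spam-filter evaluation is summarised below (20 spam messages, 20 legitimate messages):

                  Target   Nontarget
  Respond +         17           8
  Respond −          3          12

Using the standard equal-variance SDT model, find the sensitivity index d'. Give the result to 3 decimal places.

d' = 1.290

H = 17/20 = 0.8500
FA = 8/20 = 0.4000
Φ⁻¹(H) = Φ⁻¹(0.8500) = 1.0364
Φ⁻¹(FA) = Φ⁻¹(0.4000) = -0.2533
d' = z(H) − z(FA) = 1.0364 − (-0.2533) = 1.2897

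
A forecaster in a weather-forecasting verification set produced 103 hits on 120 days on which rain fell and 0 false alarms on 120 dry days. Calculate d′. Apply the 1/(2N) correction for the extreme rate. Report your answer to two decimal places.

The false-alarm rate is 0/120 = 0, so apply the 1/(2N) correction: FA → 1/(2·120) = 0.00417.
z(H) = z(0.85833) = 1.073
z(FA) = z(0.00417) = -2.638
d' = 1.073 − (-2.638) = 3.711

d′ = 3.71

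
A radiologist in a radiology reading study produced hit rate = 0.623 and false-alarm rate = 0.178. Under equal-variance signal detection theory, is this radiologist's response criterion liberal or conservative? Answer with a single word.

z(H) = 0.313, z(FA) = -0.923
c = −½·(z(H) + z(FA)) = 0.305
c > 0 → conservative criterion (biased toward responding “no”).

conservative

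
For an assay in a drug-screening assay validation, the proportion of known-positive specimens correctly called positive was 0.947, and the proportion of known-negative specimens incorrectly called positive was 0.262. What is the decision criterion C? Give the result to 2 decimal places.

z(H) = z(0.947) = 1.6164
z(FA) = z(0.262) = -0.6372
c = −½·[z(H) + z(FA)] = −0.5 × (1.6164 + (-0.6372)) = -0.4896
c < 0: the assay has a liberal response bias.

C = -0.49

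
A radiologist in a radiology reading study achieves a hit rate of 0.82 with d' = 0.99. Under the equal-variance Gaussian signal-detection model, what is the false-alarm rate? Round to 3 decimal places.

false-alarm rate = 0.470

z(hit rate) = z(0.82) = 0.9154
z(FA) = z(H) − d' = 0.9154 − 0.99 = -0.0746
false-alarm rate = Φ(-0.0746) = 0.4703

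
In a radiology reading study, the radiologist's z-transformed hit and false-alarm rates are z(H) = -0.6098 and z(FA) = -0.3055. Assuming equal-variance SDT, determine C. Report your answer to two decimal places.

C = 0.46

c = −½·[z(H) + z(FA)] = −½·(-0.6098 + (-0.3055)) = 0.45765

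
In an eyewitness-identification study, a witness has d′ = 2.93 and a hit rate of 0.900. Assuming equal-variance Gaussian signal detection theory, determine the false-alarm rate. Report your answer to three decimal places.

false-alarm rate = 0.050

z(hit rate) = z(0.900) = 1.2816
z(FA) = z(H) − d' = 1.2816 − 2.93 = -1.6484
false-alarm rate = Φ(-1.6484) = 0.0496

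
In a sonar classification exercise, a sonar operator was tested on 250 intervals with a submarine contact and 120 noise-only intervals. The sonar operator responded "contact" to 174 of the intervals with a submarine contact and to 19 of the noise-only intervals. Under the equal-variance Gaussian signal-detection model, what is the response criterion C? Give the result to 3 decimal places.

H = 174/250 = 0.6960
FA = 19/120 = 0.1583
z(H) = z(0.6960) = 0.5129
z(FA) = z(0.1583) = -1.0015
c = −½·[z(H) + z(FA)] = −0.5 × (0.5129 + (-1.0015)) = 0.2443
c > 0: the sonar operator has a conservative response bias.

C = 0.244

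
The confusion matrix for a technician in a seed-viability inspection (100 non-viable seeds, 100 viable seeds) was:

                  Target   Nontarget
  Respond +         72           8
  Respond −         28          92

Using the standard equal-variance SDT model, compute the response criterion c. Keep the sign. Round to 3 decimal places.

H = 72/100 = 0.7200
FA = 8/100 = 0.0800
z(H) = 0.5828
z(FA) = -1.4051
c = −½·[z(H) + z(FA)] = −0.5 × (0.5828 + (-1.4051)) = 0.41115

c = 0.411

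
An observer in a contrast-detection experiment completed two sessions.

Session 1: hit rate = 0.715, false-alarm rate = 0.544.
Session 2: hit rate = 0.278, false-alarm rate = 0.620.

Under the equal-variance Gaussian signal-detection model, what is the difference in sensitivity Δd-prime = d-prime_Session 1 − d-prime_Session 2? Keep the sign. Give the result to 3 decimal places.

Δd-prime = 1.352

Session 1: z(0.715) = 0.5681, z(0.544) = 0.1105, d' = 0.4576
Session 2: z(0.278) = -0.5888, z(0.620) = 0.3055, d' = -0.8943
Δd' = d'_Session 1 − d'_Session 2 = 0.4576 − (-0.8943) = 1.3519
Session 1 has the higher sensitivity.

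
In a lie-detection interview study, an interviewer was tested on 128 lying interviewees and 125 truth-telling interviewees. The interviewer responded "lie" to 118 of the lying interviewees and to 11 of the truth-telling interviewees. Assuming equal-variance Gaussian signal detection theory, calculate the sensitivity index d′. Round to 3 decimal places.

d′ = 2.771

H = 118/128 = 0.9219
FA = 11/125 = 0.0880
Φ⁻¹(H) = Φ⁻¹(0.9219) = 1.4180
Φ⁻¹(FA) = Φ⁻¹(0.0880) = -1.3532
d' = z(H) − z(FA) = 1.4180 − (-1.3532) = 2.7712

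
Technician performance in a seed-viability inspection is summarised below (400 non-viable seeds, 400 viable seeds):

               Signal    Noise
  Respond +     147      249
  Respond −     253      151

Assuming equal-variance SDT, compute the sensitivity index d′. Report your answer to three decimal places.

H = 147/400 = 0.3675
FA = 249/400 = 0.6225
z(H) = z(0.3675) = -0.3385
z(FA) = z(0.6225) = 0.3121
d' = z(H) − z(FA) = -0.3385 − 0.3121 = -0.6506

d′ = -0.651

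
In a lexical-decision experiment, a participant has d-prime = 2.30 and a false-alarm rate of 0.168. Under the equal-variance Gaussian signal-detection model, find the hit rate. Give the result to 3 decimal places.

hit rate = 0.910

z(false-alarm rate) = z(0.168) = -0.9621
z(H) = z(FA) + d' = -0.9621 + 2.30 = 1.3379
hit rate = Φ(1.3379) = 0.9095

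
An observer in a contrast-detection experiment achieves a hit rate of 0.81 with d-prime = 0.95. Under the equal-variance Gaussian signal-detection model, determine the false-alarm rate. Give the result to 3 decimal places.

z(hit rate) = z(0.81) = 0.8779
z(FA) = z(H) − d' = 0.8779 − 0.95 = -0.0721
false-alarm rate = Φ(-0.0721) = 0.4713

false-alarm rate = 0.471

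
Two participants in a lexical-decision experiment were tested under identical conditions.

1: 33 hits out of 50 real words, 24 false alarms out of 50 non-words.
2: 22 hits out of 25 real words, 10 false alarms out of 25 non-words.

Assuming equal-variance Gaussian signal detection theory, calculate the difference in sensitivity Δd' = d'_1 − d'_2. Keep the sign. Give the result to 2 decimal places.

Δd' = -0.97

1: z(0.6600) = 0.412, z(0.4800) = -0.050, d' = 0.462
2: z(0.8800) = 1.175, z(0.4000) = -0.253, d' = 1.428
Δd' = d'_1 − d'_2 = 0.462 − 1.428 = -0.966
2 has the higher sensitivity.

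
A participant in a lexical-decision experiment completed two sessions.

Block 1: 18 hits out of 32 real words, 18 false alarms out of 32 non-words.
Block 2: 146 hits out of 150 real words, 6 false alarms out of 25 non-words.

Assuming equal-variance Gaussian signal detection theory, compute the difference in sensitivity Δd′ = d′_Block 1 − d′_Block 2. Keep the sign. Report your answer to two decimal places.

Block 1: z(0.5625) = 0.157, z(0.5625) = 0.157, d' = 0.000
Block 2: z(0.9733) = 1.932, z(0.2400) = -0.706, d' = 2.638
Δd' = d'_Block 1 − d'_Block 2 = 0.000 − 2.638 = -2.638
Block 2 has the higher sensitivity.

Δd′ = -2.64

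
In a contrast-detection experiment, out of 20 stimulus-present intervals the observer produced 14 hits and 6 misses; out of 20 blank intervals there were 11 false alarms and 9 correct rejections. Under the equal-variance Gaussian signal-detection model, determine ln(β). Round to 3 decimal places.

H = 14/20 = 0.7000
FA = 11/20 = 0.5500
z(H) = z(0.7000) = 0.5244
z(FA) = z(0.5500) = 0.1257
ln β = −½·[z(H)² − z(FA)²] = −0.5 × (0.2750 − 0.0158) = -0.1296

ln β = -0.130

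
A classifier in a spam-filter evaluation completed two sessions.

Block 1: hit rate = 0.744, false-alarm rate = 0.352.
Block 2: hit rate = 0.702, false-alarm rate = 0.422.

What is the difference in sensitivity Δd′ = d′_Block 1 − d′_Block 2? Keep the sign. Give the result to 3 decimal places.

Block 1: z(0.744) = 0.6557, z(0.352) = -0.3799, d' = 1.0356
Block 2: z(0.702) = 0.5302, z(0.422) = -0.1968, d' = 0.7270
Δd' = d'_Block 1 − d'_Block 2 = 1.0356 − 0.7270 = 0.3086
Block 1 has the higher sensitivity.

Δd′ = 0.309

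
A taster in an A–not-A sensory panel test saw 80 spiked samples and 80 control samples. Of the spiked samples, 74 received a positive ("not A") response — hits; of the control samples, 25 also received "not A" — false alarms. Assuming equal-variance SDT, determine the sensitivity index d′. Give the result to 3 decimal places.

d′ = 1.928

H = 74/80 = 0.9250
FA = 25/80 = 0.3125
z(H) = z(0.9250) = 1.4395
z(FA) = z(0.3125) = -0.4888
d' = z(H) − z(FA) = 1.4395 − (-0.4888) = 1.9283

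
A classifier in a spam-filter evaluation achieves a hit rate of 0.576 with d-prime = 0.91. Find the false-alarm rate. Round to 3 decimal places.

z(hit rate) = z(0.576) = 0.1917
z(FA) = z(H) − d' = 0.1917 − 0.91 = -0.7183
false-alarm rate = Φ(-0.7183) = 0.2363

false-alarm rate = 0.236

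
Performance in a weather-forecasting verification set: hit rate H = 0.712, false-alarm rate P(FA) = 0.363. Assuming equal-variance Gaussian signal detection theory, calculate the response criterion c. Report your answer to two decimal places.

Φ⁻¹(H) = Φ⁻¹(0.712) = 0.559
Φ⁻¹(FA) = Φ⁻¹(0.363) = -0.350
c = −½·[z(H) + z(FA)] = −0.5 × (0.559 + (-0.350)) = -0.1045
c < 0: the forecaster has a liberal response bias.

c = -0.10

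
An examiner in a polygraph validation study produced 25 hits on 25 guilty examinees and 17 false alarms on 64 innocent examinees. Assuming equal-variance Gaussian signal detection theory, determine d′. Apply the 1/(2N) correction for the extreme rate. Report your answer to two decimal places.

d′ = 2.68

The hit rate is 25/25 = 1, so apply the 1/(2N) correction: H → 1 − 1/(2·25) = 0.98000.
z(H) = z(0.98000) = 2.054
z(FA) = z(0.26562) = -0.626
d' = 2.054 − (-0.626) = 2.680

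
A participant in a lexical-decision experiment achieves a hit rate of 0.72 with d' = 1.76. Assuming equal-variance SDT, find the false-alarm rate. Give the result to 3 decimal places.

false-alarm rate = 0.120

z(hit rate) = z(0.72) = 0.5828
z(FA) = z(H) − d' = 0.5828 − 1.76 = -1.1772
false-alarm rate = Φ(-1.1772) = 0.1196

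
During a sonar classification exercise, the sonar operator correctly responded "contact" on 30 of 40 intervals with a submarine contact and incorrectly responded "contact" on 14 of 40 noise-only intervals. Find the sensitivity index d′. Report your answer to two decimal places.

H = 30/40 = 0.7500
FA = 14/40 = 0.3500
z(0.7500) = 0.6745, z(0.3500) = -0.3853
d' = z(H) − z(FA) = 0.6745 − (-0.3853) = 1.0598

d′ = 1.06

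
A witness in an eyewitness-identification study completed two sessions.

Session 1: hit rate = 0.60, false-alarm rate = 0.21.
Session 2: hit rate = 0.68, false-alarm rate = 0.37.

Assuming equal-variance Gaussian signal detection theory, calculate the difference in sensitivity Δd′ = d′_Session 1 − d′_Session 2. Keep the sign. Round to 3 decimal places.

Session 1: z(0.60) = 0.2533, z(0.21) = -0.8064, d' = 1.0597
Session 2: z(0.68) = 0.4677, z(0.37) = -0.3319, d' = 0.7996
Δd' = d'_Session 1 − d'_Session 2 = 1.0597 − 0.7996 = 0.2601
Session 1 has the higher sensitivity.

Δd′ = 0.260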